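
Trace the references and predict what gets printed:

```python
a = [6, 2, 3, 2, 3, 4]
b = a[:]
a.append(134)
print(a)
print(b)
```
[6, 2, 3, 2, 3, 4, 134]
[6, 2, 3, 2, 3, 4]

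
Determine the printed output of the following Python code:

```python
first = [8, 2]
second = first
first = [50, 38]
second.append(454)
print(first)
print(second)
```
[50, 38]
[8, 2, 454]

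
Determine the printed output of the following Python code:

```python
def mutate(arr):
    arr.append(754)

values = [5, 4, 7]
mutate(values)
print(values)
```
[5, 4, 7, 754]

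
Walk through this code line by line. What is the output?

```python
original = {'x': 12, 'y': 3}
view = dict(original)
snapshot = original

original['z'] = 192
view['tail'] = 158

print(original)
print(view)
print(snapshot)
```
{'x': 12, 'y': 3, 'z': 192}
{'x': 12, 'y': 3, 'tail': 158}
{'x': 12, 'y': 3, 'z': 192}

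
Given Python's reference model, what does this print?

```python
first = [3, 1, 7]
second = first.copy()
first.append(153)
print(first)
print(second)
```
[3, 1, 7, 153]
[3, 1, 7]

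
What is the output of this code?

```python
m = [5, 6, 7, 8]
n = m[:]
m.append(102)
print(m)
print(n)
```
[5, 6, 7, 8, 102]
[5, 6, 7, 8]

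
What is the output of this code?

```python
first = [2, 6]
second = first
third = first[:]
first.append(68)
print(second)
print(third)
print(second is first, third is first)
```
[2, 6, 68]
[2, 6]
True False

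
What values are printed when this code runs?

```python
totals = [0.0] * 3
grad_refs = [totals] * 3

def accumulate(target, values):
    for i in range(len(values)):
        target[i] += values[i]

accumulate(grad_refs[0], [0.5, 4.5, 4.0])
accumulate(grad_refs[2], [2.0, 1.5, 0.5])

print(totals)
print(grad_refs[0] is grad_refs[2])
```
[2.5, 6.0, 4.5]
True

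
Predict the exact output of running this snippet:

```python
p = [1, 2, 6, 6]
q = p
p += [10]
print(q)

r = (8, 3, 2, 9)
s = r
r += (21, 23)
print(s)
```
[1, 2, 6, 6, 10]
(8, 3, 2, 9)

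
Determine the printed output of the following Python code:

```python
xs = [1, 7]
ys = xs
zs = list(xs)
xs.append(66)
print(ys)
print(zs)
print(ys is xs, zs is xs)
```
[1, 7, 66]
[1, 7]
True False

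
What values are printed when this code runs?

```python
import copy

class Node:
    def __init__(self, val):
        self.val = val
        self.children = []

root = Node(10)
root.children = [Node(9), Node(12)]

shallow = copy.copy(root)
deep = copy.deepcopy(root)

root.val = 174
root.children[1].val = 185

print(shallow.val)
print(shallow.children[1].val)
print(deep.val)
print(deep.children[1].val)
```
10
185
10
12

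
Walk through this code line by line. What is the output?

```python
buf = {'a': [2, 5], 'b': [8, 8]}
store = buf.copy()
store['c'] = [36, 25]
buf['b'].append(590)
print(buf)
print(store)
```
{'a': [2, 5], 'b': [8, 8, 590]}
{'a': [2, 5], 'b': [8, 8, 590], 'c': [36, 25]}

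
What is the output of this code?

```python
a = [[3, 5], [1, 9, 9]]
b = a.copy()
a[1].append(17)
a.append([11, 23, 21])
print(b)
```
[[3, 5], [1, 9, 9, 17]]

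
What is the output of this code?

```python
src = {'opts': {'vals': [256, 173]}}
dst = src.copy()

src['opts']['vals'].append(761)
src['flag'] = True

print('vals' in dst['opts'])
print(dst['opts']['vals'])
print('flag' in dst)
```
True
[256, 173, 761]
False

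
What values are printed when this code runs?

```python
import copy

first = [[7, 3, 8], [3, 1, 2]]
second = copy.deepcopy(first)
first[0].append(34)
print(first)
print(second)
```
[[7, 3, 8, 34], [3, 1, 2]]
[[7, 3, 8], [3, 1, 2]]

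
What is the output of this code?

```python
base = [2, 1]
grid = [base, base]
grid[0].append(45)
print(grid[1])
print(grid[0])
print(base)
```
[2, 1, 45]
[2, 1, 45]
[2, 1, 45]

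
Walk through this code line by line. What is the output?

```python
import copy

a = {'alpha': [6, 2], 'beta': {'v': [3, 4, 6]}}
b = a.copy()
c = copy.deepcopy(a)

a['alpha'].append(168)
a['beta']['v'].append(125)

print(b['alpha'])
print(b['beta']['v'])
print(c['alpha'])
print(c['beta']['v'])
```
[6, 2, 168]
[3, 4, 6, 125]
[6, 2]
[3, 4, 6]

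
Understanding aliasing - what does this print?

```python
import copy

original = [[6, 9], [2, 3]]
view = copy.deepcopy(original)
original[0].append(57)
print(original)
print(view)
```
[[6, 9, 57], [2, 3]]
[[6, 9], [2, 3]]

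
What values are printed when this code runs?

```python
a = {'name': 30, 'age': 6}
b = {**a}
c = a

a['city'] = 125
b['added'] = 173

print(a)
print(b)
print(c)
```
{'name': 30, 'age': 6, 'city': 125}
{'name': 30, 'age': 6, 'added': 173}
{'name': 30, 'age': 6, 'city': 125}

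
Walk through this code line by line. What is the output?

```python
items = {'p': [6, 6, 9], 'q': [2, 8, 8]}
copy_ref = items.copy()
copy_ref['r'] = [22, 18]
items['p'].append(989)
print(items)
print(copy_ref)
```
{'p': [6, 6, 9, 989], 'q': [2, 8, 8]}
{'p': [6, 6, 9, 989], 'q': [2, 8, 8], 'r': [22, 18]}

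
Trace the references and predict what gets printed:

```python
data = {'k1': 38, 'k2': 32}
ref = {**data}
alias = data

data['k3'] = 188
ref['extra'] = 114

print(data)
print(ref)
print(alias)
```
{'k1': 38, 'k2': 32, 'k3': 188}
{'k1': 38, 'k2': 32, 'extra': 114}
{'k1': 38, 'k2': 32, 'k3': 188}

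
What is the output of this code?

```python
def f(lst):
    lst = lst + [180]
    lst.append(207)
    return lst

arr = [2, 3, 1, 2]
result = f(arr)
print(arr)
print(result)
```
[2, 3, 1, 2]
[2, 3, 1, 2, 180, 207]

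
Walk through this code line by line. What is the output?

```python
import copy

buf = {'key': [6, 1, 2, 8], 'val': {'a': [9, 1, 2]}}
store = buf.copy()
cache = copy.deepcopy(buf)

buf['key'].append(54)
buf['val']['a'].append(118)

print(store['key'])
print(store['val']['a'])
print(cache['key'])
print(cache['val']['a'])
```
[6, 1, 2, 8, 54]
[9, 1, 2, 118]
[6, 1, 2, 8]
[9, 1, 2]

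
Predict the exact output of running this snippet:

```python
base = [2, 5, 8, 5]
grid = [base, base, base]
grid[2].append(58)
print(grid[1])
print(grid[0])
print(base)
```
[2, 5, 8, 5, 58]
[2, 5, 8, 5, 58]
[2, 5, 8, 5, 58]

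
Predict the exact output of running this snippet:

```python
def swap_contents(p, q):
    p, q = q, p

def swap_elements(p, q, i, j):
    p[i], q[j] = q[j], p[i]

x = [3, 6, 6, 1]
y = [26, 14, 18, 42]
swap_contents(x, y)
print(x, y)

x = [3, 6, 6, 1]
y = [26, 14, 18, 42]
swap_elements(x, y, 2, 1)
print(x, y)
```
[3, 6, 6, 1] [26, 14, 18, 42]
[3, 6, 14, 1] [26, 6, 18, 42]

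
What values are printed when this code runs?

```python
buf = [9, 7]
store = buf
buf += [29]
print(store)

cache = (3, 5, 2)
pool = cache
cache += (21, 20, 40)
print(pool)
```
[9, 7, 29]
(3, 5, 2)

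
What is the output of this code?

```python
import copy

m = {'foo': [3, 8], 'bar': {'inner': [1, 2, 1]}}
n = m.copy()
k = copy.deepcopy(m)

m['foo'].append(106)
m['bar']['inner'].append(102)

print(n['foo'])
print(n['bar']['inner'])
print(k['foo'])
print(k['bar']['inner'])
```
[3, 8, 106]
[1, 2, 1, 102]
[3, 8]
[1, 2, 1]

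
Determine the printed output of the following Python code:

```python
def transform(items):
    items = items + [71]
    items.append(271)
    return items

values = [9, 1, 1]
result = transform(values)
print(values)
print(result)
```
[9, 1, 1]
[9, 1, 1, 71, 271]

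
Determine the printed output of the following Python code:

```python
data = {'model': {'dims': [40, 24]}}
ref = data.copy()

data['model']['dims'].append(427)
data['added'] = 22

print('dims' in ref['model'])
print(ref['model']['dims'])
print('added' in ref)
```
True
[40, 24, 427]
False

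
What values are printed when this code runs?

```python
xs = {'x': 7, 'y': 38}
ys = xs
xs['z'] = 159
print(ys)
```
{'x': 7, 'y': 38, 'z': 159}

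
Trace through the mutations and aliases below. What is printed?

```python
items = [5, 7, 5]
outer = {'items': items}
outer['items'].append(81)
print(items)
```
[5, 7, 5, 81]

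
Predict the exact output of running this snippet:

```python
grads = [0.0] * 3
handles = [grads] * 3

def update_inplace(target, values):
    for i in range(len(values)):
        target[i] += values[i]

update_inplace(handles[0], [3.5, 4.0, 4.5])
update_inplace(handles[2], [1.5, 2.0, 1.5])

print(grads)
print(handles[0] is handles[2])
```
[5.0, 6.0, 6.0]
True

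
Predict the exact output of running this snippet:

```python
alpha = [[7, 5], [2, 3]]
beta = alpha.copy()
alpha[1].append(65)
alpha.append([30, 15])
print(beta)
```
[[7, 5], [2, 3, 65]]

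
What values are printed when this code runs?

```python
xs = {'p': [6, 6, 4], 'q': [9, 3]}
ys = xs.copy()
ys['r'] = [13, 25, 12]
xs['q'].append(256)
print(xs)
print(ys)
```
{'p': [6, 6, 4], 'q': [9, 3, 256]}
{'p': [6, 6, 4], 'q': [9, 3, 256], 'r': [13, 25, 12]}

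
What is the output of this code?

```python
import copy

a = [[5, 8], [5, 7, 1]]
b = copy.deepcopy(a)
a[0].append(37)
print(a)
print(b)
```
[[5, 8, 37], [5, 7, 1]]
[[5, 8], [5, 7, 1]]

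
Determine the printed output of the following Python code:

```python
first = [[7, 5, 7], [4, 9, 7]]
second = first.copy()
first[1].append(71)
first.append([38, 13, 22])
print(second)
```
[[7, 5, 7], [4, 9, 7, 71]]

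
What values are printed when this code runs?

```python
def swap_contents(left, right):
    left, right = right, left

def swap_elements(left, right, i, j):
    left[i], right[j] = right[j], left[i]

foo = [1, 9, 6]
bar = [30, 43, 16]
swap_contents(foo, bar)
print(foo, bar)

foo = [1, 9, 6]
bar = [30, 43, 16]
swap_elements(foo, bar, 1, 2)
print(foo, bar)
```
[1, 9, 6] [30, 43, 16]
[1, 16, 6] [30, 43, 9]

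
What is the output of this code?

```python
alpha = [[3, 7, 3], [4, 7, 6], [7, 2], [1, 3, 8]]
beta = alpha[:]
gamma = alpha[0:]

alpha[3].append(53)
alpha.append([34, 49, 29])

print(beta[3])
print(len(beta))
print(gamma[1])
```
[1, 3, 8, 53]
4
[4, 7, 6]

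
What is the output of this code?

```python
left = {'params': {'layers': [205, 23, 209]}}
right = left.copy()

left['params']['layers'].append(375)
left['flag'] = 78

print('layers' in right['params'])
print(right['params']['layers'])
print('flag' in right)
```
True
[205, 23, 209, 375]
False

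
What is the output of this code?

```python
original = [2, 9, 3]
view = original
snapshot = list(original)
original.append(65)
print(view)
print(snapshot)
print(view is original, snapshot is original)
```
[2, 9, 3, 65]
[2, 9, 3]
True False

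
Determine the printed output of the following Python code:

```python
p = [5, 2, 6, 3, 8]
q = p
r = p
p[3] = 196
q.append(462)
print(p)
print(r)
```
[5, 2, 6, 196, 8, 462]
[5, 2, 6, 196, 8, 462]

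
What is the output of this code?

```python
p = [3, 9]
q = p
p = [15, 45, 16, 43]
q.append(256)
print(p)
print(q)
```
[15, 45, 16, 43]
[3, 9, 256]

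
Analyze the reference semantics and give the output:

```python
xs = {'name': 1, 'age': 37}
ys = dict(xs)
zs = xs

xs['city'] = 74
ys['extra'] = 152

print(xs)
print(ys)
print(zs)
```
{'name': 1, 'age': 37, 'city': 74}
{'name': 1, 'age': 37, 'extra': 152}
{'name': 1, 'age': 37, 'city': 74}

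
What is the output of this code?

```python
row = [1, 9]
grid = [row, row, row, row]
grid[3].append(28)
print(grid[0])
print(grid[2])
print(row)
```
[1, 9, 28]
[1, 9, 28]
[1, 9, 28]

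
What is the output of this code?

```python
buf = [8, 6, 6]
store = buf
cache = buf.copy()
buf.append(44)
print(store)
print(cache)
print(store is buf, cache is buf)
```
[8, 6, 6, 44]
[8, 6, 6]
True False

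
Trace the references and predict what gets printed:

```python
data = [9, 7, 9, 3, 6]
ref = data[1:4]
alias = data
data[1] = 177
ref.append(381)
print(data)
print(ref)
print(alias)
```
[9, 177, 9, 3, 6]
[7, 9, 3, 381]
[9, 177, 9, 3, 6]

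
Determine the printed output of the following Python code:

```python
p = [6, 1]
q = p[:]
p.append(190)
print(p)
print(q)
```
[6, 1, 190]
[6, 1]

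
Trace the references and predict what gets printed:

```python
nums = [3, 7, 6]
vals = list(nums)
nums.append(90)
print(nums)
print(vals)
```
[3, 7, 6, 90]
[3, 7, 6]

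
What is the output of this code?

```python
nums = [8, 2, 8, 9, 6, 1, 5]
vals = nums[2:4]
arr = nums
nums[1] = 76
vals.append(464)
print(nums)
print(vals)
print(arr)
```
[8, 76, 8, 9, 6, 1, 5]
[8, 9, 464]
[8, 76, 8, 9, 6, 1, 5]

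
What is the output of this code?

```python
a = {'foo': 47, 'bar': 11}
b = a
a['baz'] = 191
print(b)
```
{'foo': 47, 'bar': 11, 'baz': 191}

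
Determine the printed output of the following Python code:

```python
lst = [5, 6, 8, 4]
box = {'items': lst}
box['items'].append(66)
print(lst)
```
[5, 6, 8, 4, 66]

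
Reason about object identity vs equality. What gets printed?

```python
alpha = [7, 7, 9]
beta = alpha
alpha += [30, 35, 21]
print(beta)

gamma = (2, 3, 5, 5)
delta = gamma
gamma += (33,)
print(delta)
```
[7, 7, 9, 30, 35, 21]
(2, 3, 5, 5)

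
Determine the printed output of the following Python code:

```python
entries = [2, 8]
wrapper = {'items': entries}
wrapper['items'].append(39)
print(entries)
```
[2, 8, 39]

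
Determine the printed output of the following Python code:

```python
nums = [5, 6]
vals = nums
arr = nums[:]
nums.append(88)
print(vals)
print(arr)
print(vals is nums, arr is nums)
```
[5, 6, 88]
[5, 6]
True False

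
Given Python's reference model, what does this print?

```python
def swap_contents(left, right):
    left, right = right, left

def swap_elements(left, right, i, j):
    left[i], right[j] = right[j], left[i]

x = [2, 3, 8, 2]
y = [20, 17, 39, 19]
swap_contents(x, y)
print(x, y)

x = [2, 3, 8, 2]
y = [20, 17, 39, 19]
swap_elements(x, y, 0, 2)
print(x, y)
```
[2, 3, 8, 2] [20, 17, 39, 19]
[39, 3, 8, 2] [20, 17, 2, 19]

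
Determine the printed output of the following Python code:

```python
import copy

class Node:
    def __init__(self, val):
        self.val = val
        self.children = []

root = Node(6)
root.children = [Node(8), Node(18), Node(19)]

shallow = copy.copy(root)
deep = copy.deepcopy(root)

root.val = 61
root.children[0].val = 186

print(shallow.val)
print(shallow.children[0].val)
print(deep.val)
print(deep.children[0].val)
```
6
186
6
8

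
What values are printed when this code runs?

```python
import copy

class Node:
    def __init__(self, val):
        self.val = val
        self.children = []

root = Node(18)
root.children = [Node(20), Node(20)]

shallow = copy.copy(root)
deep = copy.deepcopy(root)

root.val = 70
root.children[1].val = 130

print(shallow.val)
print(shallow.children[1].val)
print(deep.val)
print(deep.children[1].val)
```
18
130
18
20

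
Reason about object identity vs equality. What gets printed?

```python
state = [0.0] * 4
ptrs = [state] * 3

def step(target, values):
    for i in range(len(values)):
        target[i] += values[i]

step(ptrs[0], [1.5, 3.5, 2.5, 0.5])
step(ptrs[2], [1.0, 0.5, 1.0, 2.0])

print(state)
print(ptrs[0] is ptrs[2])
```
[2.5, 4.0, 3.5, 2.5]
True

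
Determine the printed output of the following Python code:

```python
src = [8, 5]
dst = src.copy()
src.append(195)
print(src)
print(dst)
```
[8, 5, 195]
[8, 5]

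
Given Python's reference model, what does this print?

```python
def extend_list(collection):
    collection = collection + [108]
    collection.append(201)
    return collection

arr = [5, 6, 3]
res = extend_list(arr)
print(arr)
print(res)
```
[5, 6, 3]
[5, 6, 3, 108, 201]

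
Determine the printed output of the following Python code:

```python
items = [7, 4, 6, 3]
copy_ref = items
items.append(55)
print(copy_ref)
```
[7, 4, 6, 3, 55]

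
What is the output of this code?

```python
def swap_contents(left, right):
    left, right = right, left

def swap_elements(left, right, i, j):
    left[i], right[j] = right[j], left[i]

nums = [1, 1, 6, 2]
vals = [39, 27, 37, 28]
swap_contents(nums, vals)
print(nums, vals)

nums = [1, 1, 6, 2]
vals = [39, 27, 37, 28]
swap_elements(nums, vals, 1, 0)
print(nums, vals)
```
[1, 1, 6, 2] [39, 27, 37, 28]
[1, 39, 6, 2] [1, 27, 37, 28]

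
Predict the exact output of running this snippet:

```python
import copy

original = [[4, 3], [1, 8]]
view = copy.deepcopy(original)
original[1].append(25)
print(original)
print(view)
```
[[4, 3], [1, 8, 25]]
[[4, 3], [1, 8]]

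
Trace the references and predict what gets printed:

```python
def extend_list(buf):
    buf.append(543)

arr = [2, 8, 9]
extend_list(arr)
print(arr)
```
[2, 8, 9, 543]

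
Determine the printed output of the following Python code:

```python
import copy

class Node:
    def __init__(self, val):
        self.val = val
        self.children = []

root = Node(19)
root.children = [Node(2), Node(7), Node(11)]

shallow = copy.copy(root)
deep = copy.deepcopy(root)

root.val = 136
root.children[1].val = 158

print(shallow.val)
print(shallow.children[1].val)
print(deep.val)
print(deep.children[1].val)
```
19
158
19
7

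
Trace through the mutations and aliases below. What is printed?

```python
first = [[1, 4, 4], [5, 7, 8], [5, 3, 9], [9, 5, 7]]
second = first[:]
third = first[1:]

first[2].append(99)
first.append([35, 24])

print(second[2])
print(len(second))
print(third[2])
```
[5, 3, 9, 99]
4
[9, 5, 7]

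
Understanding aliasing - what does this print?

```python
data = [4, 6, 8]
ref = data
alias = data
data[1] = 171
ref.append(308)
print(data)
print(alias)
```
[4, 171, 8, 308]
[4, 171, 8, 308]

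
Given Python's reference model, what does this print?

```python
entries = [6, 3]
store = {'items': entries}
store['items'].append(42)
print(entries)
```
[6, 3, 42]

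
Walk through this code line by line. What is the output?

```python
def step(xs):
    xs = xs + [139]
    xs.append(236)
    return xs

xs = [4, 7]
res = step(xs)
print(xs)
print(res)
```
[4, 7]
[4, 7, 139, 236]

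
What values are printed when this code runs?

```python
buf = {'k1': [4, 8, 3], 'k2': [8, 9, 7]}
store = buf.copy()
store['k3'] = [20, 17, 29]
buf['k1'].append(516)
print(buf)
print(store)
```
{'k1': [4, 8, 3, 516], 'k2': [8, 9, 7]}
{'k1': [4, 8, 3, 516], 'k2': [8, 9, 7], 'k3': [20, 17, 29]}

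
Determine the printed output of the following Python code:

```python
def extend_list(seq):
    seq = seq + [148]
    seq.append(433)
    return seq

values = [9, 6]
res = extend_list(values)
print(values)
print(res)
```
[9, 6]
[9, 6, 148, 433]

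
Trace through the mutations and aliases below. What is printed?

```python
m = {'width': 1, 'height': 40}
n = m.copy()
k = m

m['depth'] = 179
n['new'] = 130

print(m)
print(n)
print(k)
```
{'width': 1, 'height': 40, 'depth': 179}
{'width': 1, 'height': 40, 'new': 130}
{'width': 1, 'height': 40, 'depth': 179}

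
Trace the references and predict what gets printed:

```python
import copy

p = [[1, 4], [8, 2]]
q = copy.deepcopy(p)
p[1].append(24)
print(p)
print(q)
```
[[1, 4], [8, 2, 24]]
[[1, 4], [8, 2]]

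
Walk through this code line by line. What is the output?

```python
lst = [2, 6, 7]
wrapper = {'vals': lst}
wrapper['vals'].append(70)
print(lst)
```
[2, 6, 7, 70]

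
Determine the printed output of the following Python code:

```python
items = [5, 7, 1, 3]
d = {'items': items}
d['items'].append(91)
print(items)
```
[5, 7, 1, 3, 91]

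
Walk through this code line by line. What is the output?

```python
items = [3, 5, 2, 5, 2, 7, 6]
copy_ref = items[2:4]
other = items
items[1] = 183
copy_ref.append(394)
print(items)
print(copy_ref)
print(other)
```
[3, 183, 2, 5, 2, 7, 6]
[2, 5, 394]
[3, 183, 2, 5, 2, 7, 6]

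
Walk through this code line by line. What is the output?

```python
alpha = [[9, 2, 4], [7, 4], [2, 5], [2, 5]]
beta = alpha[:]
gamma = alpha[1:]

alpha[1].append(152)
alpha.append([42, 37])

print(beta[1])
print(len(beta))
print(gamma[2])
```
[7, 4, 152]
4
[2, 5]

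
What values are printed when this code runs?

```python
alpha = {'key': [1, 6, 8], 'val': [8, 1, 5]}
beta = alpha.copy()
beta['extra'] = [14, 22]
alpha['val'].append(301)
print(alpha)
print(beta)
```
{'key': [1, 6, 8], 'val': [8, 1, 5, 301]}
{'key': [1, 6, 8], 'val': [8, 1, 5, 301], 'extra': [14, 22]}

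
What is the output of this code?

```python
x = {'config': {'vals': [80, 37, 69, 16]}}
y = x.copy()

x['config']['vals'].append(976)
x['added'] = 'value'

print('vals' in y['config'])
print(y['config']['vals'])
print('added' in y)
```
True
[80, 37, 69, 16, 976]
False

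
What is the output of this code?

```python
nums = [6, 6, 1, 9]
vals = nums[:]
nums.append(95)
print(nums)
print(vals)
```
[6, 6, 1, 9, 95]
[6, 6, 1, 9]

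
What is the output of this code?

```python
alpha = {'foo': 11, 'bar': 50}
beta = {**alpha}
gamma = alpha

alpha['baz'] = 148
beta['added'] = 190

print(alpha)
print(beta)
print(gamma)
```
{'foo': 11, 'bar': 50, 'baz': 148}
{'foo': 11, 'bar': 50, 'added': 190}
{'foo': 11, 'bar': 50, 'baz': 148}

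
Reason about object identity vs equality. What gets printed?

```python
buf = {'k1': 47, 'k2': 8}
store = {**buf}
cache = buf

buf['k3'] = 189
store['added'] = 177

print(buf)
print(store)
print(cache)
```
{'k1': 47, 'k2': 8, 'k3': 189}
{'k1': 47, 'k2': 8, 'added': 177}
{'k1': 47, 'k2': 8, 'k3': 189}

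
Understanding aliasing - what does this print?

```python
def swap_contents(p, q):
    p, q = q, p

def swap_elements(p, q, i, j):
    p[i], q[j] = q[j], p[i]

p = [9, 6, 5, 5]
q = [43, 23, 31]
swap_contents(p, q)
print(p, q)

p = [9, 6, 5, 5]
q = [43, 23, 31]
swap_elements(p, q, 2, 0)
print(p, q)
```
[9, 6, 5, 5] [43, 23, 31]
[9, 6, 43, 5] [5, 23, 31]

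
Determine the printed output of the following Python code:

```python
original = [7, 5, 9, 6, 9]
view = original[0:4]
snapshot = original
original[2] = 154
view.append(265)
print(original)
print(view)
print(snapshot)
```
[7, 5, 154, 6, 9]
[7, 5, 9, 6, 265]
[7, 5, 154, 6, 9]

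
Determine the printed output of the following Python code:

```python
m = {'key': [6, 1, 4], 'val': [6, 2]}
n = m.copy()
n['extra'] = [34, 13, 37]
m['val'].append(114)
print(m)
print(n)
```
{'key': [6, 1, 4], 'val': [6, 2, 114]}
{'key': [6, 1, 4], 'val': [6, 2, 114], 'extra': [34, 13, 37]}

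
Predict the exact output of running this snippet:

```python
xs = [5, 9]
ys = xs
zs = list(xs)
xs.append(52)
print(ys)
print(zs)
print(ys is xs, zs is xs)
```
[5, 9, 52]
[5, 9]
True False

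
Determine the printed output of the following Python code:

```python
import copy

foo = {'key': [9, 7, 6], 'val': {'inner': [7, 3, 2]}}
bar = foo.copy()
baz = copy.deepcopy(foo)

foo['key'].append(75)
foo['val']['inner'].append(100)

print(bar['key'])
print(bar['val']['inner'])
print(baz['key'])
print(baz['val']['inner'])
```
[9, 7, 6, 75]
[7, 3, 2, 100]
[9, 7, 6]
[7, 3, 2]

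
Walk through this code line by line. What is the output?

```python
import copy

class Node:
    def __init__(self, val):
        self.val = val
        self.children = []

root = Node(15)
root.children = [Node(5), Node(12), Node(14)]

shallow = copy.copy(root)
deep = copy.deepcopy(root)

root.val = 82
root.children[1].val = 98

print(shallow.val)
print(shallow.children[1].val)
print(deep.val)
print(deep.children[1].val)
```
15
98
15
12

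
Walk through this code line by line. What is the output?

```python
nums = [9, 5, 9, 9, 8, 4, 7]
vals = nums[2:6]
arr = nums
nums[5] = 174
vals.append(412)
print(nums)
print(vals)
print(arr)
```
[9, 5, 9, 9, 8, 174, 7]
[9, 9, 8, 4, 412]
[9, 5, 9, 9, 8, 174, 7]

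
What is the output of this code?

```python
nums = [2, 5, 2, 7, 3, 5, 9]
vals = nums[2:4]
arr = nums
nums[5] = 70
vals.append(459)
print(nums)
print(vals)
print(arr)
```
[2, 5, 2, 7, 3, 70, 9]
[2, 7, 459]
[2, 5, 2, 7, 3, 70, 9]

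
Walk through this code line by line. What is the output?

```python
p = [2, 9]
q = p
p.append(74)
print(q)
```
[2, 9, 74]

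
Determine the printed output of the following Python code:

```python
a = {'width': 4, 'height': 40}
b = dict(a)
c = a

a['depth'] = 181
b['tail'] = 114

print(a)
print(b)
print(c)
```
{'width': 4, 'height': 40, 'depth': 181}
{'width': 4, 'height': 40, 'tail': 114}
{'width': 4, 'height': 40, 'depth': 181}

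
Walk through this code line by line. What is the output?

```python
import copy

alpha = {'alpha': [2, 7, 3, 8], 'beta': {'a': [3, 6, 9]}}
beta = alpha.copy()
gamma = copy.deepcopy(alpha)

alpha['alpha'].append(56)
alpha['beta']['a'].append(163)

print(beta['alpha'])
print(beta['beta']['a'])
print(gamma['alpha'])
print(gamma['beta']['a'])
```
[2, 7, 3, 8, 56]
[3, 6, 9, 163]
[2, 7, 3, 8]
[3, 6, 9]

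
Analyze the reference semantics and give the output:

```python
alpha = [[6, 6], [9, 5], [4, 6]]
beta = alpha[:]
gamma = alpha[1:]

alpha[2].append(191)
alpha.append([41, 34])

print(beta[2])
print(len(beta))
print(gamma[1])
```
[4, 6, 191]
3
[4, 6, 191]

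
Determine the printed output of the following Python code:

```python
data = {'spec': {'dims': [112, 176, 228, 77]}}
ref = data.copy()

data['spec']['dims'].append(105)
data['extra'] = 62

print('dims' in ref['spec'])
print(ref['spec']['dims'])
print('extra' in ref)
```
True
[112, 176, 228, 77, 105]
False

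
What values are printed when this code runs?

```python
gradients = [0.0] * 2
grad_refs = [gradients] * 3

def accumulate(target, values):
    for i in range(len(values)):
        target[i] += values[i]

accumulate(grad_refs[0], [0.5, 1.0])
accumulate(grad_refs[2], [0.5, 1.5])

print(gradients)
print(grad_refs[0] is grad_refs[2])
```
[1.0, 2.5]
True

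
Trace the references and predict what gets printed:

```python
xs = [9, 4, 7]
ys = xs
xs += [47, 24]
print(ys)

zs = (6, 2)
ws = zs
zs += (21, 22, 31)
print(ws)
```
[9, 4, 7, 47, 24]
(6, 2)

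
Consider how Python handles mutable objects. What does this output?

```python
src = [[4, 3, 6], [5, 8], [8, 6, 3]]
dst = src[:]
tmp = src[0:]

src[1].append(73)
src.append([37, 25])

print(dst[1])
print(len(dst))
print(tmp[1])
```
[5, 8, 73]
3
[5, 8, 73]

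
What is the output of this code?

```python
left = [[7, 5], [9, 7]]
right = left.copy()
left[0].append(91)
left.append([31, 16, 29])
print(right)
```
[[7, 5, 91], [9, 7]]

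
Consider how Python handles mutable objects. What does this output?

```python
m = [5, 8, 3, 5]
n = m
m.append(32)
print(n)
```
[5, 8, 3, 5, 32]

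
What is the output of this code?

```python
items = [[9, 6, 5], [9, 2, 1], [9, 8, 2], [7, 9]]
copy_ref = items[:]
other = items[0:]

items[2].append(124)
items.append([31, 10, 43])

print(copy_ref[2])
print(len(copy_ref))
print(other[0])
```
[9, 8, 2, 124]
4
[9, 6, 5]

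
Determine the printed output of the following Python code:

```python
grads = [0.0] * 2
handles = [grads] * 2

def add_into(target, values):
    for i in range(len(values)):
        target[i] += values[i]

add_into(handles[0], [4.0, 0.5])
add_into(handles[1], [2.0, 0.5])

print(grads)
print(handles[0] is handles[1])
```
[6.0, 1.0]
True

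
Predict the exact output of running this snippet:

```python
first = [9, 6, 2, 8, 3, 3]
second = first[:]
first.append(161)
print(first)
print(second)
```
[9, 6, 2, 8, 3, 3, 161]
[9, 6, 2, 8, 3, 3]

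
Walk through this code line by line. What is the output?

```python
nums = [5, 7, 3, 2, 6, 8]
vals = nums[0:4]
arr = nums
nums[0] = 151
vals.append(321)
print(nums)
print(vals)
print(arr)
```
[151, 7, 3, 2, 6, 8]
[5, 7, 3, 2, 321]
[151, 7, 3, 2, 6, 8]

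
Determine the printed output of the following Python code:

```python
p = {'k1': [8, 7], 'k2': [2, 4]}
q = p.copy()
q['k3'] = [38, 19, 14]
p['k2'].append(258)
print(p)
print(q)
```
{'k1': [8, 7], 'k2': [2, 4, 258]}
{'k1': [8, 7], 'k2': [2, 4, 258], 'k3': [38, 19, 14]}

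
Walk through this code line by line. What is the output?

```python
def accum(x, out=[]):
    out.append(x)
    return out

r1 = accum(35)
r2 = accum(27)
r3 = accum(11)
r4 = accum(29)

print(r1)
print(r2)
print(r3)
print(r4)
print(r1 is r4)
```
[35, 27, 11, 29]
[35, 27, 11, 29]
[35, 27, 11, 29]
[35, 27, 11, 29]
True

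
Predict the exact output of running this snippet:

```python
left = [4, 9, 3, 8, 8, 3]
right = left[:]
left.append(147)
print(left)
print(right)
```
[4, 9, 3, 8, 8, 3, 147]
[4, 9, 3, 8, 8, 3]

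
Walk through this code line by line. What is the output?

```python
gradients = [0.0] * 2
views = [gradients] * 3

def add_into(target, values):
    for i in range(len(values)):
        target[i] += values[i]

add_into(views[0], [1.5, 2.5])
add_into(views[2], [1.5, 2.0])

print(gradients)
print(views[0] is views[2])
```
[3.0, 4.5]
True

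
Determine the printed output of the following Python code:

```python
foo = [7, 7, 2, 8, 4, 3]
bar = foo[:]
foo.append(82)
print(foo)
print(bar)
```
[7, 7, 2, 8, 4, 3, 82]
[7, 7, 2, 8, 4, 3]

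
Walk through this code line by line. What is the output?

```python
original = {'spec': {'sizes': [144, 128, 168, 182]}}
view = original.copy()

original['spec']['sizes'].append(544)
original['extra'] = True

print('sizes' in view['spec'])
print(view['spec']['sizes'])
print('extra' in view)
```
True
[144, 128, 168, 182, 544]
False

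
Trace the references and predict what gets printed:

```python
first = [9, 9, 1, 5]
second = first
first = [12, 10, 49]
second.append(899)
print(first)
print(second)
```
[12, 10, 49]
[9, 9, 1, 5, 899]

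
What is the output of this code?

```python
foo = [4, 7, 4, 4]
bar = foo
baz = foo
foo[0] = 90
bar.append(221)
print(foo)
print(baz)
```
[90, 7, 4, 4, 221]
[90, 7, 4, 4, 221]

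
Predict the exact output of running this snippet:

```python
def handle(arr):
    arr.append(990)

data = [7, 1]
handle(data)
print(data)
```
[7, 1, 990]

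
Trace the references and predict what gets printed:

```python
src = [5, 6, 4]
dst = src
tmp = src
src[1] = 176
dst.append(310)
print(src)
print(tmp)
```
[5, 176, 4, 310]
[5, 176, 4, 310]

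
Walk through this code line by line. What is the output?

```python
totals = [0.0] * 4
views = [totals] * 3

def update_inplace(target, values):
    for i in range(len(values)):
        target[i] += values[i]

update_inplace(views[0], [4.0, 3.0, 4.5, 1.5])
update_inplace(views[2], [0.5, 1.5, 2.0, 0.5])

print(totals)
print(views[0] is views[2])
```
[4.5, 4.5, 6.5, 2.0]
True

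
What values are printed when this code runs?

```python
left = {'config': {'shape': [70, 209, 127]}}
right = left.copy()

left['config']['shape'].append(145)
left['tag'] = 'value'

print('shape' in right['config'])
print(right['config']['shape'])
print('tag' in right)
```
True
[70, 209, 127, 145]
False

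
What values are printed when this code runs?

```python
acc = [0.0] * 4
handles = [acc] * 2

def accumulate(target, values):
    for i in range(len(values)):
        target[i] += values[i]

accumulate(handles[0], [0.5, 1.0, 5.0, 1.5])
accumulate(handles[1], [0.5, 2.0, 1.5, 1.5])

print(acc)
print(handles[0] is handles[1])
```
[1.0, 3.0, 6.5, 3.0]
True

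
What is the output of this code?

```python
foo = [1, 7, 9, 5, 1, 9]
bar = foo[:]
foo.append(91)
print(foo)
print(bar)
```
[1, 7, 9, 5, 1, 9, 91]
[1, 7, 9, 5, 1, 9]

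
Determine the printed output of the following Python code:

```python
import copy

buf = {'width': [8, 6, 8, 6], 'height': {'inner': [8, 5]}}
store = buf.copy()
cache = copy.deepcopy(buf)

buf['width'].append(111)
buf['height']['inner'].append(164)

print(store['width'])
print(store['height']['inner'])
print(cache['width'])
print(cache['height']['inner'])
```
[8, 6, 8, 6, 111]
[8, 5, 164]
[8, 6, 8, 6]
[8, 5]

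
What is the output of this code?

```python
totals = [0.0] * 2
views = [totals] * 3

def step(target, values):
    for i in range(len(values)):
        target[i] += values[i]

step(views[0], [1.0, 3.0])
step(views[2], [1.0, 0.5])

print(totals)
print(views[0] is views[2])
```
[2.0, 3.5]
True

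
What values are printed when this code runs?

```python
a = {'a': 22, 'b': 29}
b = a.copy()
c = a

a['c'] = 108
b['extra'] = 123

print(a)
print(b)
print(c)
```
{'a': 22, 'b': 29, 'c': 108}
{'a': 22, 'b': 29, 'extra': 123}
{'a': 22, 'b': 29, 'c': 108}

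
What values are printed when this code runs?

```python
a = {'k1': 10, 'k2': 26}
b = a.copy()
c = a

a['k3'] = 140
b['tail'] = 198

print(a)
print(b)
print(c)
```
{'k1': 10, 'k2': 26, 'k3': 140}
{'k1': 10, 'k2': 26, 'tail': 198}
{'k1': 10, 'k2': 26, 'k3': 140}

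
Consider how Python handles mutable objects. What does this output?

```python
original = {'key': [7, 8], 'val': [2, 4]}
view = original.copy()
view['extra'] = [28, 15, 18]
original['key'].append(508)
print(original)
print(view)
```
{'key': [7, 8, 508], 'val': [2, 4]}
{'key': [7, 8, 508], 'val': [2, 4], 'extra': [28, 15, 18]}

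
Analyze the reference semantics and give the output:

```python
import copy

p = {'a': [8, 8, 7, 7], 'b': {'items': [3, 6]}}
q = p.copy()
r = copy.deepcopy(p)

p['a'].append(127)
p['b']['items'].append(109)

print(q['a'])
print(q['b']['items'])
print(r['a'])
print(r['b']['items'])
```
[8, 8, 7, 7, 127]
[3, 6, 109]
[8, 8, 7, 7]
[3, 6]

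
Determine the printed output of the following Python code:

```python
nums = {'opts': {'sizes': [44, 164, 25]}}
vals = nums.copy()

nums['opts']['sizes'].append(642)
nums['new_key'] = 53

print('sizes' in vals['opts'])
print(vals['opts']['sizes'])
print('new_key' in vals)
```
True
[44, 164, 25, 642]
False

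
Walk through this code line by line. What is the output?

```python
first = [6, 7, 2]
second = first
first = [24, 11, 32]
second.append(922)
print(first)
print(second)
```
[24, 11, 32]
[6, 7, 2, 922]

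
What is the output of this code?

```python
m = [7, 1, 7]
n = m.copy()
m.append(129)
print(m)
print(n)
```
[7, 1, 7, 129]
[7, 1, 7]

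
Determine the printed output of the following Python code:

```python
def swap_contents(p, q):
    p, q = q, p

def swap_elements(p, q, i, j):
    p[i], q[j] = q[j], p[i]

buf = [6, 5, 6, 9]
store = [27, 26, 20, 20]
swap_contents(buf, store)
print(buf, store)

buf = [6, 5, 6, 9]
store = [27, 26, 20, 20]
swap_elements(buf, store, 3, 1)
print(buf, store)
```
[6, 5, 6, 9] [27, 26, 20, 20]
[6, 5, 6, 26] [27, 9, 20, 20]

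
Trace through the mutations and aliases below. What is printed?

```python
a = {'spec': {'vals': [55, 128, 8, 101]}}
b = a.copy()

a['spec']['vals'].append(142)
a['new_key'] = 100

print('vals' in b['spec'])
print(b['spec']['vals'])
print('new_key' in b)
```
True
[55, 128, 8, 101, 142]
False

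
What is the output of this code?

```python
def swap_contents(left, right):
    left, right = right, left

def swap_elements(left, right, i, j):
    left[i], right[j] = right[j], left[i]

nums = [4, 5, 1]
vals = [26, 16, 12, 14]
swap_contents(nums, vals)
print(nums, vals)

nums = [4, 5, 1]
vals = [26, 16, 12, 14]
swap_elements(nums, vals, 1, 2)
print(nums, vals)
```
[4, 5, 1] [26, 16, 12, 14]
[4, 12, 1] [26, 16, 5, 14]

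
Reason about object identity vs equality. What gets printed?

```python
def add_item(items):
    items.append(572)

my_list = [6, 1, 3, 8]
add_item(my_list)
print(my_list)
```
[6, 1, 3, 8, 572]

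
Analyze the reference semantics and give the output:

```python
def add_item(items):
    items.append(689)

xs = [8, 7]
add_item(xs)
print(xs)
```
[8, 7, 689]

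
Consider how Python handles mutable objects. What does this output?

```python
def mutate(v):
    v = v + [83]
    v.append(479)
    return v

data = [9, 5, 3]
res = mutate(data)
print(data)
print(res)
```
[9, 5, 3]
[9, 5, 3, 83, 479]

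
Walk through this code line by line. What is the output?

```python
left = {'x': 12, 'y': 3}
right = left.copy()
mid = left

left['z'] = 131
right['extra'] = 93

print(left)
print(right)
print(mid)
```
{'x': 12, 'y': 3, 'z': 131}
{'x': 12, 'y': 3, 'extra': 93}
{'x': 12, 'y': 3, 'z': 131}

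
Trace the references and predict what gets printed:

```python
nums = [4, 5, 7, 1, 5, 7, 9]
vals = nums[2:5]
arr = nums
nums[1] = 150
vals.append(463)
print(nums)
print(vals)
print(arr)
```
[4, 150, 7, 1, 5, 7, 9]
[7, 1, 5, 463]
[4, 150, 7, 1, 5, 7, 9]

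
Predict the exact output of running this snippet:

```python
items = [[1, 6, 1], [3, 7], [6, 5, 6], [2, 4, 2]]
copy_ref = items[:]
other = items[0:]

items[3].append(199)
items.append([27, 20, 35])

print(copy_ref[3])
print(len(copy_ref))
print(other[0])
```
[2, 4, 2, 199]
4
[1, 6, 1]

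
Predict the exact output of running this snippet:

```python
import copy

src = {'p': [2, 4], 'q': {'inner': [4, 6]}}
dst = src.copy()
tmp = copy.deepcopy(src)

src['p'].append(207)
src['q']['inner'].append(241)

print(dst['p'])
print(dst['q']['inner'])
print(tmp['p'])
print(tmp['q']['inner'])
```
[2, 4, 207]
[4, 6, 241]
[2, 4]
[4, 6]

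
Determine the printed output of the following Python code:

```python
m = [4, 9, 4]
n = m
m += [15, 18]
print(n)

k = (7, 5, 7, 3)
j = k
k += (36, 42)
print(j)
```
[4, 9, 4, 15, 18]
(7, 5, 7, 3)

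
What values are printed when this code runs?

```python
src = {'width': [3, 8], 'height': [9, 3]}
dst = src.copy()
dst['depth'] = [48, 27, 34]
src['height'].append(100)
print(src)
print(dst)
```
{'width': [3, 8], 'height': [9, 3, 100]}
{'width': [3, 8], 'height': [9, 3, 100], 'depth': [48, 27, 34]}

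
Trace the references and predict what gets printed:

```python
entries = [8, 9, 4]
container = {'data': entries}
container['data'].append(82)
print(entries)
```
[8, 9, 4, 82]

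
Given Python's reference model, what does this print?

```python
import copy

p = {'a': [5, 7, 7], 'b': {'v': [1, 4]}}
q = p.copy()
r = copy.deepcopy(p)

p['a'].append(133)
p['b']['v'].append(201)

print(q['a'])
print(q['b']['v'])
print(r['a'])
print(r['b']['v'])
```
[5, 7, 7, 133]
[1, 4, 201]
[5, 7, 7]
[1, 4]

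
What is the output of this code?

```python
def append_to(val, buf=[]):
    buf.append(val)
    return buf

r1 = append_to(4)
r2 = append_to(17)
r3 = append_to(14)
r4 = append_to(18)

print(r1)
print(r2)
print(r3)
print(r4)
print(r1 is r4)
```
[4, 17, 14, 18]
[4, 17, 14, 18]
[4, 17, 14, 18]
[4, 17, 14, 18]
True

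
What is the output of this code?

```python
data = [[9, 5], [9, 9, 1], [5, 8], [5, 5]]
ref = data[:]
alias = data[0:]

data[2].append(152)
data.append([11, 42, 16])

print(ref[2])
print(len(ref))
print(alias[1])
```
[5, 8, 152]
4
[9, 9, 1]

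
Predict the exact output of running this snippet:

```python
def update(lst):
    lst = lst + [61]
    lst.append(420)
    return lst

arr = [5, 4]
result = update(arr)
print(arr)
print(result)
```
[5, 4]
[5, 4, 61, 420]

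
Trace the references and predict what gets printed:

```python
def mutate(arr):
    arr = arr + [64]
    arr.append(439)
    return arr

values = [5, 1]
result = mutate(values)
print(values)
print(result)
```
[5, 1]
[5, 1, 64, 439]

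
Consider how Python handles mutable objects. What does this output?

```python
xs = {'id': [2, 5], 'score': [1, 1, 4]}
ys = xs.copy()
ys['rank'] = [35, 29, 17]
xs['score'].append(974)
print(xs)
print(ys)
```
{'id': [2, 5], 'score': [1, 1, 4, 974]}
{'id': [2, 5], 'score': [1, 1, 4, 974], 'rank': [35, 29, 17]}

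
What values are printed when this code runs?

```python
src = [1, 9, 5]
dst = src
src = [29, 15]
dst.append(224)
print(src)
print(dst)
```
[29, 15]
[1, 9, 5, 224]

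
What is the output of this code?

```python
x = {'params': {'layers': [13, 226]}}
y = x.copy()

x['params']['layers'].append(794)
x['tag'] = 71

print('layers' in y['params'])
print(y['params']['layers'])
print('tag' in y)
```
True
[13, 226, 794]
False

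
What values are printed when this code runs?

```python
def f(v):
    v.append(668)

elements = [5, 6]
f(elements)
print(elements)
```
[5, 6, 668]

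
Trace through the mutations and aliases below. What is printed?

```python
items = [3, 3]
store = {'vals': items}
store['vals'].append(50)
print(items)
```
[3, 3, 50]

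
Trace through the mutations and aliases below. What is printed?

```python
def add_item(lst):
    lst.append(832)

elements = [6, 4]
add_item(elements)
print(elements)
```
[6, 4, 832]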